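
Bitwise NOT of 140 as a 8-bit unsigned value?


~0b10001100 = 0b1110011 = 115 (8-bit unsigned)

115


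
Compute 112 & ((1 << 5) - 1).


112 & 31 = 16

16


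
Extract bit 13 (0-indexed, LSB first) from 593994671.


0b100011011001111010001110101111, position 13 = 1

1


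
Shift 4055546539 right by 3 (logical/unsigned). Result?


0b11110001101110101011101010101011 >> 3 = 0b11110001101110101011101010101 = 506943317

506943317


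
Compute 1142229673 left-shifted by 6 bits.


0b1000100000101010000101010101001 << 6 = 0b1000100000101010000101010101001000000 = 73102699072

73102699072


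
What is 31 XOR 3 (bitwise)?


0b11111 ^ 0b11 = 0b11100 = 28

28


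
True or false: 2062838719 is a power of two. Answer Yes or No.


0b1111010111101000110101110111111. Multiple bits set => No

No


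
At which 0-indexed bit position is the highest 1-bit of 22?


0b10110. Highest set bit at position 4

4


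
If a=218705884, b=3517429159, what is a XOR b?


218705884 ^ 3517429159 = 3702430331

3702430331


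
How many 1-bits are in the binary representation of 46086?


0b1011010000000110 has 6 set bits

6


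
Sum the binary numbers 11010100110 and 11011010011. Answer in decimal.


11010100110 + 11011010011 = 110101111001 = 3449

3449


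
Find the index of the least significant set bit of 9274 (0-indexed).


0b10010000111010. Lowest set bit at position 1

1


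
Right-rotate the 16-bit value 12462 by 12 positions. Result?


Rotate 0b11000010101110 right by 12 (16-bit) = 0b101011100011 = 2787

2787


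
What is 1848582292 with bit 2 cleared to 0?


1848582292 & ~(1 << 2) = 1848582288

1848582288


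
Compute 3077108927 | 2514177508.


0b10110111011010001111010010111111 | 0b10010101110110110100110111100100 = 0b10110111111110111111110111111111 = 3086745087

3086745087


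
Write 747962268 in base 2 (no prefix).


747962268 = 101100100101001111111110011100 in binary

101100100101001111111110011100


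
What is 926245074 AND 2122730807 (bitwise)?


0b110111001101010110000011010010 & 0b1111110100001100100110100110111 = 0b110110000001000100000000010010 = 906248210

906248210


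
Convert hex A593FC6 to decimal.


A593FC6 hex = 173621190 decimal

173621190


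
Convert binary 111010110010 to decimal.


111010110010 in decimal = 3762

3762


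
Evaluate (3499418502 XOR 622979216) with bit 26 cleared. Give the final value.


Step 1: 3499418502 ^ 622979216 = 4122282774
Step 2: 4122282774 & ~(1 << 26) = 4055173910

4055173910


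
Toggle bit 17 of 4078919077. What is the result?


4078919077 ^ (1 << 17) = 4078919077 ^ 131072 = 4078788005

4078788005


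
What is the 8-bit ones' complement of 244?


244 ^ 255 = 11

11


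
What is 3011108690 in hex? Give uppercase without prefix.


3011108690 = B379DF52 hex

B379DF52


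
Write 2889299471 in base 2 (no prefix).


2889299471 = 10101100001101110011011000001111 in binary

10101100001101110011011000001111


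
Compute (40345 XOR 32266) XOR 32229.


Step 1: 40345 ^ 32266 = 58259
Step 2: 58259 ^ 32229 = 40566

40566


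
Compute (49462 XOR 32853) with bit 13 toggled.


Step 1: 49462 ^ 32853 = 16739
Step 2: 16739 ^ (1 << 13) = 16739 ^ 8192 = 24931

24931


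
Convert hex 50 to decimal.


50 hex = 80 decimal

80


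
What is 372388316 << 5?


0b10110001100100011000111011100 << 5 = 0b1011000110010001100011101110000000 = 11916426112

11916426112


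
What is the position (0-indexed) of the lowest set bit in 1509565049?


0b1011001111110100010001001111001. Lowest set bit at position 0

0


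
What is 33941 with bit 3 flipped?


33941 ^ (1 << 3) = 33941 ^ 8 = 33949

33949


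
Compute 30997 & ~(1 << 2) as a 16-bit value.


30997 & ~(1 << 2) = 30993

30993


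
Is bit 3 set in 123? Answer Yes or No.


0b1111011, bit 3 = 1. Yes

Yes


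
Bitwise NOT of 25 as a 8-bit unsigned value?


~0b11001 = 0b11100110 = 230 (8-bit unsigned)

230


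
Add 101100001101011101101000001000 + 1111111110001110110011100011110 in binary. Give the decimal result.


101100001101011101101000001000 + 1111111110001110110011100011110 = 10101011111111010100000100100110 = 2885501222

2885501222


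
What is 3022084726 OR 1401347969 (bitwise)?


0b10110100001000010101101001110110 | 0b1010011100001101101111110000001 = 0b11110111101001111101111111110111 = 4154974199

4154974199


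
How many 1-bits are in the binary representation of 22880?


0b101100101100000 has 6 set bits

6


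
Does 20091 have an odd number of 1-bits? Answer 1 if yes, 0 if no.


0b100111001111011 has 10 ones => parity 0

0


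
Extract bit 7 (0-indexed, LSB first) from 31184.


0b111100111010000, position 7 = 1

1


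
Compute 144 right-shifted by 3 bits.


0b10010000 >> 3 = 0b10010 = 18

18


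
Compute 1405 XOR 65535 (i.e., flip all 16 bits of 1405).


1405 ^ 65535 = 64130

64130


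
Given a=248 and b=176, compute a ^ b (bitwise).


248 ^ 176 = 72

72


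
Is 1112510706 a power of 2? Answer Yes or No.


0b1000010010011111001000011110010. Multiple bits set => No

No


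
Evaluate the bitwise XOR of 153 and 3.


0b10011001 ^ 0b11 = 0b10011010 = 154

154


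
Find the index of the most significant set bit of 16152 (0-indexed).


0b11111100011000. Highest set bit at position 13

13


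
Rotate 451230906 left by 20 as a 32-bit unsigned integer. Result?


Rotate 0b11010111001010011110010111010 left by 20 (32-bit) = 0b11001011101000011010111001010011 = 3416370771

3416370771


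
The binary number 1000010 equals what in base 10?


1000010 in decimal = 66

66


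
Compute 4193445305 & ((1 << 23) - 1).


4193445305 & 8388607 = 7529913

7529913


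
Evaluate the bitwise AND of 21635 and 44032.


0b101010010000011 & 0b1010110000000000 = 0b10000000000 = 1024

1024


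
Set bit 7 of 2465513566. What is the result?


2465513566 | (1 << 7) = 2465513566 | 128 = 2465513694

2465513694


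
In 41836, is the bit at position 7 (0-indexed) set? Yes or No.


0b1010001101101100, bit 7 = 0. No

No


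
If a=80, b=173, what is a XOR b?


80 ^ 173 = 253

253


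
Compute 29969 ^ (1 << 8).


29969 ^ (1 << 8) = 29969 ^ 256 = 29713

29713


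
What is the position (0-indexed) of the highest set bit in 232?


0b11101000. Highest set bit at position 7

7


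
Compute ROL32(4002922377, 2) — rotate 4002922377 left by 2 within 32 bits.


Rotate 0b11101110100101111011111110001001 left by 2 (32-bit) = 0b10111010010111101111111000100111 = 3126787623

3126787623


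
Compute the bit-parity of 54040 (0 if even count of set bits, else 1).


0b1101001100011000 has 7 ones => parity 1

1


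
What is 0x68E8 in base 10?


68E8 hex = 26856 decimal

26856


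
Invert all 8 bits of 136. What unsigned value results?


136 ^ 255 = 119

119


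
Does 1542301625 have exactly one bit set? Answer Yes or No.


0b1011011111011011010011110111001. Multiple bits set => No

No


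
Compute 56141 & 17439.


0b1101101101001101 & 0b100010000011111 = 0b100000000001101 = 16397

16397


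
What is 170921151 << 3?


0b1010001100000000110010111111 << 3 = 0b1010001100000000110010111111000 = 1367369208

1367369208


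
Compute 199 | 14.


0b11000111 | 0b1110 = 0b11001111 = 207

207


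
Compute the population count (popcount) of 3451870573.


0b11001101101111110101110101101101 has 22 set bits

22


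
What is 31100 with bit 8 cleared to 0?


31100 & ~(1 << 8) = 30844

30844


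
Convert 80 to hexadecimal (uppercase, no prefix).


80 = 50 hex

50


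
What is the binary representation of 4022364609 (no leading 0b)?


4022364609 = 11101111110000000110100111000001 in binary

11101111110000000110100111000001


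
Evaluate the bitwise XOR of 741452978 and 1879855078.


0b101100001100011010110010110010 ^ 0b1110000000011000100111111100110 = 0b1011100001111011110001101010100 = 1547559764

1547559764


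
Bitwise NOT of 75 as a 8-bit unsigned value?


~0b1001011 = 0b10110100 = 180 (8-bit unsigned)

180


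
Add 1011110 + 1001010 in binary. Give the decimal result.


1011110 + 1001010 = 10101000 = 168

168


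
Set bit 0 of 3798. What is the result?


3798 | (1 << 0) = 3798 | 1 = 3799

3799


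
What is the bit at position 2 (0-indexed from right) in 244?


0b11110100, position 2 = 1

1


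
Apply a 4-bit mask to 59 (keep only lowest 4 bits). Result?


59 & 15 = 11

11


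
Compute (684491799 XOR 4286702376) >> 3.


Step 1: 684491799 ^ 4286702376 = 3612174143
Step 2: 3612174143 >> 3 = 451521767

451521767


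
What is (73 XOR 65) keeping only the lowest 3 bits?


Step 1: 73 ^ 65 = 8
Step 2: 8 & 7 = 0

0


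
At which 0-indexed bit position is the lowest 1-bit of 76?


0b1001100. Lowest set bit at position 2

2


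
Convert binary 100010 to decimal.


100010 in decimal = 34

34


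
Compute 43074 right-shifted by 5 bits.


0b1010100001000010 >> 5 = 0b10101000010 = 1346

1346


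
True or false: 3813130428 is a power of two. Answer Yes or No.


0b11100011010001111100000010111100. Multiple bits set => No

No


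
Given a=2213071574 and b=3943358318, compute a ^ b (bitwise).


2213071574 ^ 3943358318 = 1759647160

1759647160


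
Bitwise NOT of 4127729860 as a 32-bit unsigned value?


~0b11110110000010000010100011000100 = 0b1001111101111101011100111011 = 167237435 (32-bit unsigned)

167237435


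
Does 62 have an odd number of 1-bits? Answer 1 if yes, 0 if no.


0b111110 has 5 ones => parity 1

1


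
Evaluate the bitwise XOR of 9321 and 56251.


0b10010001101001 ^ 0b1101101110111011 = 0b1111111111010010 = 65490

65490


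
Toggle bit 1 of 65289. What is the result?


65289 ^ (1 << 1) = 65289 ^ 2 = 65291

65291


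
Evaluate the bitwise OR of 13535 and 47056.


0b11010011011111 | 0b1011011111010000 = 0b1011011111011111 = 47071

47071


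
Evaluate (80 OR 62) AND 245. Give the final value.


Step 1: 80 | 62 = 126
Step 2: 126 & 245 = 116

116


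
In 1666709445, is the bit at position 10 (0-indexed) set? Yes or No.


0b1100011010101111111011111000101, bit 10 = 1. Yes

Yes


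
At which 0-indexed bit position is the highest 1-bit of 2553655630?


0b10011000001101011011000101001110. Highest set bit at position 31

31


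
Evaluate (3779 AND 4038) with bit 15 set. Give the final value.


Step 1: 3779 & 4038 = 3778
Step 2: 3778 | (1 << 15) = 3778 | 32768 = 36546

36546


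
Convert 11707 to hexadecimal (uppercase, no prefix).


11707 = 2DBB hex

2DBB


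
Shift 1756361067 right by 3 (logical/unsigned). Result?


0b1101000101011111111000101101011 >> 3 = 0b1101000101011111111000101101 = 219545133

219545133


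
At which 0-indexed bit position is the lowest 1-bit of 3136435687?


0b10111010111100100011010111100111. Lowest set bit at position 0

0


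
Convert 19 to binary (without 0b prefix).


19 = 10011 in binary

10011


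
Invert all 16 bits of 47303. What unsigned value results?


47303 ^ 65535 = 18232

18232


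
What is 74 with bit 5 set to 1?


74 | (1 << 5) = 74 | 32 = 106

106


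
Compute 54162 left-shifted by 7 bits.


0b1101001110010010 << 7 = 0b11010011100100100000000 = 6932736

6932736


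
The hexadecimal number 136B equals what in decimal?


136B hex = 4971 decimal

4971


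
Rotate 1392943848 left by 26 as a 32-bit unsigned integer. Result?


Rotate 0b1010011000001101010001011101000 left by 26 (32-bit) = 0b10100001010011000001101010001011 = 2706119307

2706119307


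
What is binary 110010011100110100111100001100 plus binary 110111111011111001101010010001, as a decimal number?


110010011100110100111100001100 + 110111111011111001101010010001 = 1101010011000101110100110011101 = 1784867229

1784867229


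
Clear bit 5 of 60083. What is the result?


60083 & ~(1 << 5) = 60051

60051


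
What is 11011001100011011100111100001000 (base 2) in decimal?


11011001100011011100111100001000 in decimal = 3649949448

3649949448


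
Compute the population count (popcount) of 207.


0b11001111 has 6 set bits

6


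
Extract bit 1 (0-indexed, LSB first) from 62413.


0b1111001111001101, position 1 = 0

0


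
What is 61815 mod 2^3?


61815 & 7 = 7

7


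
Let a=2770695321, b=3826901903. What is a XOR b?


2770695321 ^ 3826901903 = 1094489878

1094489878


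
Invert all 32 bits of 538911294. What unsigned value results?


538911294 ^ 4294967295 = 3756056001

3756056001


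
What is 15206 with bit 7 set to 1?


15206 | (1 << 7) = 15206 | 128 = 15334

15334


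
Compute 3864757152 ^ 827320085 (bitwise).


0b11100110010110111000001110100000 ^ 0b110001010011111110011100010101 = 0b11010111000101000110010010110101 = 3608437941

3608437941


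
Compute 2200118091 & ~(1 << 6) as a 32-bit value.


2200118091 & ~(1 << 6) = 2200118027

2200118027


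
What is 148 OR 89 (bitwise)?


0b10010100 | 0b1011001 = 0b11011101 = 221

221


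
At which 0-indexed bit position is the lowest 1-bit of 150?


0b10010110. Lowest set bit at position 1

1


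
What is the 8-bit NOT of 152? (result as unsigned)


~0b10011000 = 0b1100111 = 103 (8-bit unsigned)

103


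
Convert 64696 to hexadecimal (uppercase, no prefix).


64696 = FCB8 hex

FCB8


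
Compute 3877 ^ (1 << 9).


3877 ^ (1 << 9) = 3877 ^ 512 = 3365

3365


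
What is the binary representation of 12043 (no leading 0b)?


12043 = 10111100001011 in binary

10111100001011


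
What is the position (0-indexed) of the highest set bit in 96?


0b1100000. Highest set bit at position 6

6


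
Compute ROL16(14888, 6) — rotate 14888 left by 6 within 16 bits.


Rotate 0b11101000101000 left by 6 (16-bit) = 0b1000101000001110 = 35342

35342


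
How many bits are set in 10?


0b1010 has 2 set bits

2


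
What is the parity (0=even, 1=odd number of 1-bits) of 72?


0b1001000 has 2 ones => parity 0

0


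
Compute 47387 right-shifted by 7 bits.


0b1011100100011011 >> 7 = 0b101110010 = 370

370


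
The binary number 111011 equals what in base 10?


111011 in decimal = 59

59


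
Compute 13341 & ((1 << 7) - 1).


13341 & 127 = 29

29


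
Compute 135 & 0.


0b10000111 & 0b0 = 0b0 = 0

0


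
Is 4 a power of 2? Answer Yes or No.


0b100. Only one bit set => Yes

Yes


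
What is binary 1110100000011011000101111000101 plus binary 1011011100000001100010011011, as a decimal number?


1110100000011011000101111000101 + 1011011100000001100010011011 = 1111111011111011010010001100000 = 2138940512

2138940512


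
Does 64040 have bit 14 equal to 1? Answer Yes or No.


0b1111101000101000, bit 14 = 1. Yes

Yes


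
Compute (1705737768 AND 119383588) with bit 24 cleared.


Step 1: 1705737768 & 119383588 = 84485664
Step 2: 84485664 & ~(1 << 24) = 67708448

67708448


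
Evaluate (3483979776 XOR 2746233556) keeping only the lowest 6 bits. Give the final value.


Step 1: 3483979776 ^ 2746233556 = 1813603028
Step 2: 1813603028 & 63 = 20

20


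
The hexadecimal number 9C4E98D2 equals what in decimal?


9C4E98D2 hex = 2622396626 decimal

2622396626


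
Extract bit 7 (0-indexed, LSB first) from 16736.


0b100000101100000, position 7 = 0

0


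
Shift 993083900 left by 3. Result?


0b111011001100010100000111111100 << 3 = 0b111011001100010100000111111100000 = 7944671200

7944671200


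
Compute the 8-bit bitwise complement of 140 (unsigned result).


~0b10001100 = 0b1110011 = 115 (8-bit unsigned)

115


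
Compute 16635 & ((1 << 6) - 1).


16635 & 63 = 59

59


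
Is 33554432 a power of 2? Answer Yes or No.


0b10000000000000000000000000. Only one bit set => Yes

Yes


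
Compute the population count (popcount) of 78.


0b1001110 has 4 set bits

4


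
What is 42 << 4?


0b101010 << 4 = 0b1010100000 = 672

672


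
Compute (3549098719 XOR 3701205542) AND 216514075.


Step 1: 3549098719 ^ 3701205542 = 252778745
Step 2: 252778745 & 216514075 = 201398297

201398297


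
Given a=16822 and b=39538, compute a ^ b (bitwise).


16822 ^ 39538 = 56260

56260


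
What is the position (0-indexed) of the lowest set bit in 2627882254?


0b10011100101000100100110100001110. Lowest set bit at position 1

1


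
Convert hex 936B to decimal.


936B hex = 37739 decimal

37739


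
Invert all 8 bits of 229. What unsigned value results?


229 ^ 255 = 26

26


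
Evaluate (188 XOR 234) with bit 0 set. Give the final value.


Step 1: 188 ^ 234 = 86
Step 2: 86 | (1 << 0) = 86 | 1 = 87

87


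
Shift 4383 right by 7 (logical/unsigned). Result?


0b1000100011111 >> 7 = 0b100010 = 34

34


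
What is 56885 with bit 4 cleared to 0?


56885 & ~(1 << 4) = 56869

56869


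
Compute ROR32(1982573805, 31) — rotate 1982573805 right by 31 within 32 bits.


Rotate 0b1110110001010111010110011101101 right by 31 (32-bit) = 0b11101100010101110101100111011010 = 3965147610

3965147610


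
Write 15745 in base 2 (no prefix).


15745 = 11110110000001 in binary

11110110000001


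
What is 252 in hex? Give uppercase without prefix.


252 = FC hex

FC


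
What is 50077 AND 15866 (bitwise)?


0b1100001110011101 & 0b11110111111010 = 0b110011000 = 408

408


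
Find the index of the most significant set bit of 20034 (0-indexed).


0b100111001000010. Highest set bit at position 14

14


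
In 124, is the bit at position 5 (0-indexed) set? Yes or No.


0b1111100, bit 5 = 1. Yes

Yes


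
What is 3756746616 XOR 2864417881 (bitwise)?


0b11011111111010110110011101111000 ^ 0b10101010101110111000110001011001 = 0b1110101010100001110101100100001 = 1968237345

1968237345


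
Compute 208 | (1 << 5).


208 | (1 << 5) = 208 | 32 = 240

240


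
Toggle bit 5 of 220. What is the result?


220 ^ (1 << 5) = 220 ^ 32 = 252

252


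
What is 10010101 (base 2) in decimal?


10010101 in decimal = 149

149


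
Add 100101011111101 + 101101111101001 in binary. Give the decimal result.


100101011111101 + 101101111101001 = 1010011011100110 = 42726

42726


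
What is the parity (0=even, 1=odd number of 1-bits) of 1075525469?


0b1000000000110110011011101011101 has 15 ones => parity 1

1


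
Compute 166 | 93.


0b10100110 | 0b1011101 = 0b11111111 = 255

255


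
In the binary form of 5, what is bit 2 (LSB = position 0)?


0b101, position 2 = 1

1


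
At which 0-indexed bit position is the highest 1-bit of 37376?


0b1001001000000000. Highest set bit at position 15

15


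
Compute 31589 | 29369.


0b111101101100101 | 0b111001010111001 = 0b111101111111101 = 31741

31741


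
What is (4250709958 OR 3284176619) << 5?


Step 1: 4250709958 | 3284176619 = 4292653039
Step 2: 4292653039 << 5 = 137364897248

137364897248


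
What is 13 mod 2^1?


13 & 1 = 1

1


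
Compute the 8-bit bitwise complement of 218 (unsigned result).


~0b11011010 = 0b100101 = 37 (8-bit unsigned)

37


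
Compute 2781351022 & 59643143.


0b10100101110010000000110001101110 & 0b11100011100001010100000111 = 0b1100010000000010000000110 = 25691142

25691142


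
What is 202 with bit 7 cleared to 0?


202 & ~(1 << 7) = 74

74


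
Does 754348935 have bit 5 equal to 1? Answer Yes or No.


0b101100111101100111001110000111, bit 5 = 0. No

No


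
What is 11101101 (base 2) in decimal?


11101101 in decimal = 237

237


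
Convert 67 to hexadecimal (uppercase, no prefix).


67 = 43 hex

43


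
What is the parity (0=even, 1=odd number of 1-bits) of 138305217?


0b1000001111100101111011000001 has 14 ones => parity 0

0


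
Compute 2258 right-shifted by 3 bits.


0b100011010010 >> 3 = 0b100011010 = 282

282


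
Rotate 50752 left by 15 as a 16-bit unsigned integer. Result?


Rotate 0b1100011001000000 left by 15 (16-bit) = 0b110001100100000 = 25376

25376


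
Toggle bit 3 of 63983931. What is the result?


63983931 ^ (1 << 3) = 63983931 ^ 8 = 63983923

63983923


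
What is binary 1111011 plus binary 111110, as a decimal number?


1111011 + 111110 = 10111001 = 185

185


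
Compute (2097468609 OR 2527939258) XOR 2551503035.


Step 1: 2097468609 | 2527939258 = 4289584891
Step 2: 4289584891 ^ 2551503035 = 1740179008

1740179008


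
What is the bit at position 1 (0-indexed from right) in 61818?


0b1111000101111010, position 1 = 1

1


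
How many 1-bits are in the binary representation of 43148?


0b1010100010001100 has 6 set bits

6


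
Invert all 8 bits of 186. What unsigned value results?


186 ^ 255 = 69

69


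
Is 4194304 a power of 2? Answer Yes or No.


0b10000000000000000000000. Only one bit set => Yes

Yes


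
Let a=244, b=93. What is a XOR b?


244 ^ 93 = 169

169


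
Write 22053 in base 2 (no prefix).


22053 = 101011000100101 in binary

101011000100101


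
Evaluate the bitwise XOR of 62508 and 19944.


0b1111010000101100 ^ 0b100110111101000 = 0b1011100111000100 = 47556

47556


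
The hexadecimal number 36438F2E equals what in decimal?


36438F2E hex = 910397230 decimal

910397230


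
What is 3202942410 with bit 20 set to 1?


3202942410 | (1 << 20) = 3202942410 | 1048576 = 3203990986

3203990986


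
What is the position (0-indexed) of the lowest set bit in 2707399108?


0b10100001010111111010000111000100. Lowest set bit at position 2

2


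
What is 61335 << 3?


0b1110111110010111 << 3 = 0b1110111110010111000 = 490680

490680


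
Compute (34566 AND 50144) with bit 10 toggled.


Step 1: 34566 & 50144 = 33536
Step 2: 33536 ^ (1 << 10) = 33536 ^ 1024 = 34560

34560


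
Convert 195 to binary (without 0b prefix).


195 = 11000011 in binary

11000011


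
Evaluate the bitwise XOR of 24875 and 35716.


0b110000100101011 ^ 0b1000101110000100 = 0b1110101010101111 = 60079

60079


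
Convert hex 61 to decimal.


61 hex = 97 decimal

97


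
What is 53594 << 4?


0b1101000101011010 << 4 = 0b11010001010110100000 = 857504

857504


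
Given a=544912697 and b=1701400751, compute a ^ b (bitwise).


544912697 ^ 1701400751 = 1158931862

1158931862


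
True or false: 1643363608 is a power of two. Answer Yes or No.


0b1100001111100111011110100011000. Multiple bits set => No

No


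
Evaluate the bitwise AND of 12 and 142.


0b1100 & 0b10001110 = 0b1100 = 12

12


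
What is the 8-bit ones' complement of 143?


143 ^ 255 = 112

112


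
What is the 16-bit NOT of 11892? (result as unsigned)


~0b10111001110100 = 0b1101000110001011 = 53643 (16-bit unsigned)

53643


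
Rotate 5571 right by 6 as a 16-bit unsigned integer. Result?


Rotate 0b1010111000011 right by 6 (16-bit) = 0b110001010111 = 3159

3159


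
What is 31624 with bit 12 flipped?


31624 ^ (1 << 12) = 31624 ^ 4096 = 27528

27528


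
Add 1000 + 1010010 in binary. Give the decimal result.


1000 + 1010010 = 1011010 = 90

90


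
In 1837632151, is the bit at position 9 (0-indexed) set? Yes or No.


0b1101101100010000000101010010111, bit 9 = 1. Yes

Yes


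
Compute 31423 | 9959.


0b111101010111111 | 0b10011011100111 = 0b111111011111111 = 32511

32511


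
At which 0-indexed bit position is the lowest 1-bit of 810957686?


0b110000010101100011101101110110. Lowest set bit at position 1

1


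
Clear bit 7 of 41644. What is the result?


41644 & ~(1 << 7) = 41516

41516


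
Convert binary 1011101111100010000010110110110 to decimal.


1011101111100010000010110110110 in decimal = 1576076726

1576076726


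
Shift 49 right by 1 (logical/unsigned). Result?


0b110001 >> 1 = 0b11000 = 24

24


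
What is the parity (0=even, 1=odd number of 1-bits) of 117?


0b1110101 has 5 ones => parity 1

1


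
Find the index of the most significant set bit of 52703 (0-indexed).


0b1100110111011111. Highest set bit at position 15

15


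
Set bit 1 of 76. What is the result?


76 | (1 << 1) = 76 | 2 = 78

78


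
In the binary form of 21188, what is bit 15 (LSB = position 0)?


0b101001011000100, position 15 = 0

0


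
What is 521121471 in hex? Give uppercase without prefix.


521121471 = 1F0FAEBF hex

1F0FAEBF


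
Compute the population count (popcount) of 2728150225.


0b10100010100111000100010011010001 has 13 set bits

13


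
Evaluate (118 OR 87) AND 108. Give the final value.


Step 1: 118 | 87 = 119
Step 2: 119 & 108 = 100

100


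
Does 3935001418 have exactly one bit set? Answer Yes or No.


0b11101010100010110101101101001010. Multiple bits set => No

No


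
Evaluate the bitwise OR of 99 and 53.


0b1100011 | 0b110101 = 0b1110111 = 119

119


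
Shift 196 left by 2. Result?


0b11000100 << 2 = 0b1100010000 = 784

784


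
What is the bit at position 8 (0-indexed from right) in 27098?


0b110100111011010, position 8 = 1

1


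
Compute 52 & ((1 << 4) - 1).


52 & 15 = 4

4


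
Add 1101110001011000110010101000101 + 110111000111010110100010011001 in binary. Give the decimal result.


1101110001011000110010101000101 + 110111000111010110100010011001 = 10100101010010011100110111011110 = 2773077470

2773077470


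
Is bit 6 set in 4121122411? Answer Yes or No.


0b11110101101000110101011001101011, bit 6 = 1. Yes

Yes


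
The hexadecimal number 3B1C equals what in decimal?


3B1C hex = 15132 decimal

15132


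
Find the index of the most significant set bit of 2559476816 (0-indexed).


0b10011000100011101000010001010000. Highest set bit at position 31

31


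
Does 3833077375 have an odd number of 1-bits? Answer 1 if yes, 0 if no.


0b11100100011110000001111001111111 has 19 ones => parity 1

1


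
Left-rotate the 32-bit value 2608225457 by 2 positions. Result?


Rotate 0b10011011011101100101110010110001 left by 2 (32-bit) = 0b1101101110110010111001011000110 = 1842967238

1842967238


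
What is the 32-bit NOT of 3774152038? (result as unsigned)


~0b11100000111101001111110101100110 = 0b11111000010110000001010011001 = 520815257 (32-bit unsigned)

520815257


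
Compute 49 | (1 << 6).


49 | (1 << 6) = 49 | 64 = 113

113


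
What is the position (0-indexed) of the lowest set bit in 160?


0b10100000. Lowest set bit at position 5

5


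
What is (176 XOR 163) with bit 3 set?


Step 1: 176 ^ 163 = 19
Step 2: 19 | (1 << 3) = 19 | 8 = 27

27


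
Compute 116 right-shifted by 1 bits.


0b1110100 >> 1 = 0b111010 = 58

58


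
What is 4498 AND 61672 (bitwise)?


0b1000110010010 & 0b1111000011101000 = 0b1000010000000 = 4224

4224


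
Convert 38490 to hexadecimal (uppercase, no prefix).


38490 = 965A hex

965A


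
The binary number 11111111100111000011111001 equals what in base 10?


11111111100111000011111001 in decimal = 67006713

67006713


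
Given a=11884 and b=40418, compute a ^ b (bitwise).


11884 ^ 40418 = 45966

45966


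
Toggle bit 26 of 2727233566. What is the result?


2727233566 ^ (1 << 26) = 2727233566 ^ 67108864 = 2794342430

2794342430


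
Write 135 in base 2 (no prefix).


135 = 10000111 in binary

10000111


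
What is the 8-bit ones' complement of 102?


102 ^ 255 = 153

153


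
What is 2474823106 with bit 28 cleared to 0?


2474823106 & ~(1 << 28) = 2206387650

2206387650


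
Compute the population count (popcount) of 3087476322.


0b10111000000001110010011001100010 has 13 set bits

13


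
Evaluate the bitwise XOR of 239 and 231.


0b11101111 ^ 0b11100111 = 0b1000 = 8

8


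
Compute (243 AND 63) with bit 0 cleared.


Step 1: 243 & 63 = 51
Step 2: 51 & ~(1 << 0) = 50

50


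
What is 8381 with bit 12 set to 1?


8381 | (1 << 12) = 8381 | 4096 = 12477

12477


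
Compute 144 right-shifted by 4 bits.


0b10010000 >> 4 = 0b1001 = 9

9


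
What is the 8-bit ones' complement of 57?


57 ^ 255 = 198

198


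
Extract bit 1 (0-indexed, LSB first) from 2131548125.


0b1111111000011001101011111011101, position 1 = 0

0


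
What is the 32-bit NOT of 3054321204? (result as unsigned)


~0b10110110000011010011111000110100 = 0b1001001111100101100000111001011 = 1240646091 (32-bit unsigned)

1240646091


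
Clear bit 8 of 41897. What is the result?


41897 & ~(1 << 8) = 41641

41641


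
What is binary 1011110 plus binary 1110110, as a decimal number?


1011110 + 1110110 = 11010100 = 212

212


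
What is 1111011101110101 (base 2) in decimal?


1111011101110101 in decimal = 63349

63349


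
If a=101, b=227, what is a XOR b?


101 ^ 227 = 134

134


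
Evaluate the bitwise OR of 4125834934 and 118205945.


0b11110101111010110011111010110110 | 0b111000010111010110111111001 = 0b11110111111010111011111111111111 = 4159422463

4159422463


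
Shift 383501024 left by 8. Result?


0b10110110110111100001011100000 << 8 = 0b1011011011011110000101110000000000000 = 98176262144

98176262144


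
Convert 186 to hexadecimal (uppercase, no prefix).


186 = BA hex

BA


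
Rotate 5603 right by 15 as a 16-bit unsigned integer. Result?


Rotate 0b1010111100011 right by 15 (16-bit) = 0b10101111000110 = 11206

11206


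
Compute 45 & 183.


0b101101 & 0b10110111 = 0b100101 = 37

37


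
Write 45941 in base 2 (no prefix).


45941 = 1011001101110101 in binary

1011001101110101


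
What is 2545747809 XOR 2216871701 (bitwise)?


0b10010111101111010000011101100001 ^ 0b10000100001000101100011100010101 = 0b10011100111111100000001110100 = 329236596

329236596


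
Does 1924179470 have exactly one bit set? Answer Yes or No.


0b1110010101100001010011000001110. Multiple bits set => No

No


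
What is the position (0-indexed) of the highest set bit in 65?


0b1000001. Highest set bit at position 6

6


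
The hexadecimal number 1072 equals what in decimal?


1072 hex = 4210 decimal

4210


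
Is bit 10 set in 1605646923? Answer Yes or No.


0b1011111101101000011101001001011, bit 10 = 0. No

No


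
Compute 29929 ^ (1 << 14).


29929 ^ (1 << 14) = 29929 ^ 16384 = 13545

13545


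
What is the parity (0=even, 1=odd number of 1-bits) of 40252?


0b1001110100111100 has 9 ones => parity 1

1


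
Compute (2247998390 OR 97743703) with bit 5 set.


Step 1: 2247998390 | 97743703 = 2248145911
Step 2: 2248145911 | (1 << 5) = 2248145911 | 32 = 2248145911

2248145911


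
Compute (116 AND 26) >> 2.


Step 1: 116 & 26 = 16
Step 2: 16 >> 2 = 4

4


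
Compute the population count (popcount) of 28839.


0b111000010100111 has 8 set bits

8


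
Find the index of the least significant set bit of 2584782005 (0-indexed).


0b10011010000100001010010010110101. Lowest set bit at position 0

0


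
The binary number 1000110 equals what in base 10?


1000110 in decimal = 70

70


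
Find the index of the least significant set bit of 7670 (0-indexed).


0b1110111110110. Lowest set bit at position 1

1


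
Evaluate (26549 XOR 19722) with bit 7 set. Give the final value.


Step 1: 26549 ^ 19722 = 10943
Step 2: 10943 | (1 << 7) = 10943 | 128 = 10943

10943


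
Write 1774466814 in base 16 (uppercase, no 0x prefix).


1774466814 = 69C436FE hex

69C436FE


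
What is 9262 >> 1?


0b10010000101110 >> 1 = 0b1001000010111 = 4631

4631


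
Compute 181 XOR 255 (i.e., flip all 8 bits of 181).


181 ^ 255 = 74

74


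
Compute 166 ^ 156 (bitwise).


0b10100110 ^ 0b10011100 = 0b111010 = 58

58


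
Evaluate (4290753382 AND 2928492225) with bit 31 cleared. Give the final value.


Step 1: 4290753382 & 2928492225 = 2928489024
Step 2: 2928489024 & ~(1 << 31) = 781005376

781005376


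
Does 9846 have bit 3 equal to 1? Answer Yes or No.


0b10011001110110, bit 3 = 0. No

No


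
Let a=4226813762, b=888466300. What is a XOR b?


4226813762 ^ 888466300 = 3473204286

3473204286


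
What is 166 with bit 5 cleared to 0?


166 & ~(1 << 5) = 134

134


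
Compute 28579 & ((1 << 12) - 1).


28579 & 4095 = 4003

4003


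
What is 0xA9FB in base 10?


A9FB hex = 43515 decimal

43515


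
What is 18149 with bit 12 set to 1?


18149 | (1 << 12) = 18149 | 4096 = 22245

22245


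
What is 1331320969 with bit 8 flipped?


1331320969 ^ (1 << 8) = 1331320969 ^ 256 = 1331321225

1331321225


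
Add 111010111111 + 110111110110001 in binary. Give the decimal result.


111010111111 + 110111110110001 = 111111001110000 = 32368

32368


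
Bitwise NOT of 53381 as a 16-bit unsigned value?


~0b1101000010000101 = 0b10111101111010 = 12154 (16-bit unsigned)

12154


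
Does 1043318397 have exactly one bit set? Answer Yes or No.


0b111110001011111100011001111101. Multiple bits set => No

No


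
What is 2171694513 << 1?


0b10000001011100010110110110110001 << 1 = 0b100000010111000101101101101100010 = 4343389026

4343389026


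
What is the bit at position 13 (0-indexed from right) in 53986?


0b1101001011100010, position 13 = 0

0


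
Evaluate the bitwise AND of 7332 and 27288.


0b1110010100100 & 0b110101010011000 = 0b100010000000 = 2176

2176


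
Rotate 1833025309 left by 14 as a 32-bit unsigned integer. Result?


Rotate 0b1101101010000011011111100011101 left by 14 (32-bit) = 0b1101111110001110101101101010000 = 1875336016

1875336016


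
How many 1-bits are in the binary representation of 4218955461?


0b11111011011110000010011011000101 has 18 set bits

18


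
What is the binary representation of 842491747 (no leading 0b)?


842491747 = 110010001101110110011101100011 in binary

110010001101110110011101100011


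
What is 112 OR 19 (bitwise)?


0b1110000 | 0b10011 = 0b1110011 = 115

115


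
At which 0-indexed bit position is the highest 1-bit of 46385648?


0b10110000111100100111110000. Highest set bit at position 25

25


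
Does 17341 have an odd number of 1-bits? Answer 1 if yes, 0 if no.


0b100001110111101 has 9 ones => parity 1

1


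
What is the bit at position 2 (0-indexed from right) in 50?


0b110010, position 2 = 0

0


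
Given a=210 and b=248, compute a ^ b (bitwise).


210 ^ 248 = 42

42


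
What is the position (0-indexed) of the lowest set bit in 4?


0b100. Lowest set bit at position 2

2


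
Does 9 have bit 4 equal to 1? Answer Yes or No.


0b1001, bit 4 = 0. No

No


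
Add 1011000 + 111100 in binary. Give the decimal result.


1011000 + 111100 = 10010100 = 148

148


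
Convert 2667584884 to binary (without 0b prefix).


2667584884 = 10011111000000000001110101110100 in binary

10011111000000000001110101110100


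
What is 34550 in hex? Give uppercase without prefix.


34550 = 86F6 hex

86F6


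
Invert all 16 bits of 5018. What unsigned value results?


5018 ^ 65535 = 60517

60517


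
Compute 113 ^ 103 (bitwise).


0b1110001 ^ 0b1100111 = 0b10110 = 22

22


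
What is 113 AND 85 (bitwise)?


0b1110001 & 0b1010101 = 0b1010001 = 81

81


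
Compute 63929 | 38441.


0b1111100110111001 | 0b1001011000101001 = 0b1111111110111001 = 65465

65465


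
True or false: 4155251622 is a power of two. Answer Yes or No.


0b11110111101011000001101110100110. Multiple bits set => No

No


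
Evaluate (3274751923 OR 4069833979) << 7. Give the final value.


Step 1: 3274751923 | 4069833979 = 4088709115
Step 2: 4088709115 << 7 = 523354766720

523354766720


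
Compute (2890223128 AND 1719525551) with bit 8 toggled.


Step 1: 2890223128 & 1719525551 = 608518152
Step 2: 608518152 ^ (1 << 8) = 608518152 ^ 256 = 608518408

608518408


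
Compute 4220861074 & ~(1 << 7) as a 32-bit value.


4220861074 & ~(1 << 7) = 4220860946

4220860946


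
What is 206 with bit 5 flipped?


206 ^ (1 << 5) = 206 ^ 32 = 238

238


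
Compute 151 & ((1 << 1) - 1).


151 & 1 = 1

1


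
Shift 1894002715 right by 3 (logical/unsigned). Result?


0b1110000111001000011000000011011 >> 3 = 0b1110000111001000011000000011 = 236750339

236750339


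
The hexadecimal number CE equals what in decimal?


CE hex = 206 decimal

206


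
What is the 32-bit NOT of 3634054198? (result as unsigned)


~0b11011000100110110100010000110110 = 0b100111011001001011101111001001 = 660913097 (32-bit unsigned)

660913097


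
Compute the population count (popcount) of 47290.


0b1011100010111010 has 9 set bits

9


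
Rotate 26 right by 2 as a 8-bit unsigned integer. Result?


Rotate 0b11010 right by 2 (8-bit) = 0b10000110 = 134

134


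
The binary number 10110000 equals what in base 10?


10110000 in decimal = 176

176


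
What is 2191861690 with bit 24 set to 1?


2191861690 | (1 << 24) = 2191861690 | 16777216 = 2208638906

2208638906


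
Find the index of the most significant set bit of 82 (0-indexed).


0b1010010. Highest set bit at position 6

6


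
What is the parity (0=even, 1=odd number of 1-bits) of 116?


0b1110100 has 4 ones => parity 0

0


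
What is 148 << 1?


0b10010100 << 1 = 0b100101000 = 296

296


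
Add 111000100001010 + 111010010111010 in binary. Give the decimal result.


111000100001010 + 111010010111010 = 1110010111000100 = 58820

58820


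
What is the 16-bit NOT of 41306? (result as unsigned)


~0b1010000101011010 = 0b101111010100101 = 24229 (16-bit unsigned)

24229


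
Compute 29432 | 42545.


0b111001011111000 | 0b1010011000110001 = 0b1111011011111001 = 63225

63225


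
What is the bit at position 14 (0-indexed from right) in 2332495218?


0b10001011000001110000110101110010, position 14 = 0

0


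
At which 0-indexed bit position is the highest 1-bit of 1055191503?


0b111110111001001111000111001111. Highest set bit at position 29

29


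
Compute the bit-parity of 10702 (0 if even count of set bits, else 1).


0b10100111001110 has 8 ones => parity 0

0


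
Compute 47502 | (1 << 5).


47502 | (1 << 5) = 47502 | 32 = 47534

47534


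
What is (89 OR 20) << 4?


Step 1: 89 | 20 = 93
Step 2: 93 << 4 = 1488

1488


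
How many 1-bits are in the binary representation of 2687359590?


0b10100000001011011101101001100110 has 15 set bits

15


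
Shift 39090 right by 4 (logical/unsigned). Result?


0b1001100010110010 >> 4 = 0b100110001011 = 2443

2443


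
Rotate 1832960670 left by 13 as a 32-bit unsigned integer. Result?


Rotate 0b1101101010000001100001010011110 left by 13 (32-bit) = 0b11000010100111100110110101000 = 408145320

408145320


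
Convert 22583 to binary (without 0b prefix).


22583 = 101100000110111 in binary

101100000110111


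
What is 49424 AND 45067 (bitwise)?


0b1100000100010000 & 0b1011000000001011 = 0b1000000000000000 = 32768

32768
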